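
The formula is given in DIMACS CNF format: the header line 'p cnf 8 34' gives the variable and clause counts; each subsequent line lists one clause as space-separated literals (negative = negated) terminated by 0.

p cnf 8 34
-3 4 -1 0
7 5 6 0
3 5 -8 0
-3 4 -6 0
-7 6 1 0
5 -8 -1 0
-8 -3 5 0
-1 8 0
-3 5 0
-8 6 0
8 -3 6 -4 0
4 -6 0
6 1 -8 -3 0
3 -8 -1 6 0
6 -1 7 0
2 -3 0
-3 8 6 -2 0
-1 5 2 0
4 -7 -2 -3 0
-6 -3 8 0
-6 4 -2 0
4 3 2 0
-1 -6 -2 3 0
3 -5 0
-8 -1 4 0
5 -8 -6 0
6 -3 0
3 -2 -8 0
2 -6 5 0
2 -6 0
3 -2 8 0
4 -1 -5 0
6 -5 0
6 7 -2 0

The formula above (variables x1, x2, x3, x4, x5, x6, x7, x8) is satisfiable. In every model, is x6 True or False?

True

Suppose x6 = False.
The clause (¬x8) is unit, so x8 = False.
The clause (¬x1) is unit, so x1 = False.
The clause (¬x7) is unit, so x7 = False.
The clause (x5) is unit, so x5 = True.
Now (¬x5) is unsatisfied and unit — conflict.
So every satisfying assignment has x6 = True.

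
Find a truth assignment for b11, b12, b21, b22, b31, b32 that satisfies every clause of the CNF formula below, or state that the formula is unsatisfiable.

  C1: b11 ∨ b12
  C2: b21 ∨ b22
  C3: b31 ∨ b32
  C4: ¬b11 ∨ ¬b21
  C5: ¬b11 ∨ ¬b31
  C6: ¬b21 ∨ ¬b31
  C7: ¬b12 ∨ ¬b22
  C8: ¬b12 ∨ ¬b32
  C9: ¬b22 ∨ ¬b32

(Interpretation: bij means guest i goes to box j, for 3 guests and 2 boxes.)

Branch on b11: set b11 = True.
From the singleton clause (¬b21), b21 = False.
From the singleton clause (b22), b22 = True.
From the singleton clause (¬b31), b31 = False.
From the singleton clause (b32), b32 = True.
That conflicts with the unit clause (¬b32).
So b11 must be the other value — set b11 = False.
From the singleton clause (b12), b12 = True.
From the singleton clause (¬b22), b22 = False.
From the singleton clause (b21), b21 = True.
From the singleton clause (¬b31), b31 = False.
From the singleton clause (b32), b32 = True.
That conflicts with the unit clause (¬b32).
Either choice for b11 ends in contradiction.

UNSATISFIABLE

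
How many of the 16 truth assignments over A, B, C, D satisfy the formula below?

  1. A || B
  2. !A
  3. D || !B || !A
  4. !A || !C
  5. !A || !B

4

There are 2^4 = 16 truth assignments over (A, B, C, D).
Check each against the 5 clauses (columns in the order A, B, C, D):
  F F F F  ✗ fails (A || B)
  F F F T  ✗ fails (A || B)
  F F T F  ✗ fails (A || B)
  F F T T  ✗ fails (A || B)
  F T F F  ✓ satisfies all
  F T F T  ✓ satisfies all
  F T T F  ✓ satisfies all
  F T T T  ✓ satisfies all
  T F F F  ✗ fails (!A)
  T F F T  ✗ fails (!A)
  T F T F  ✗ fails (!A)
  T F T T  ✗ fails (!A)
  T T F F  ✗ fails (!A)
  T T F T  ✗ fails (!A)
  T T T F  ✗ fails (!A)
  T T T T  ✗ fails (!A)
4 of the 16 rows are models.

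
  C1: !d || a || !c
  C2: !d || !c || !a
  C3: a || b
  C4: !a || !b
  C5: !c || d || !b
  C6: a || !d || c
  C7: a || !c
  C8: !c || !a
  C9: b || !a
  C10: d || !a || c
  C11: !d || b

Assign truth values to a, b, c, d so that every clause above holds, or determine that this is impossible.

Suppose a = false.
Unit clause (b) forces b = true.
Unit clause (!c) forces c = false.
Unit clause (!d) forces d = false.
This assignment satisfies each clause.

a: false, b: true, c: false, d: false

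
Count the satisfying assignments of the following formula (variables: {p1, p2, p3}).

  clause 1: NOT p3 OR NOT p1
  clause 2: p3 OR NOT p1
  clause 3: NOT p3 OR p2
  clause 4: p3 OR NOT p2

2

There are 2^3 = 8 truth assignments over (p1, p2, p3).
Check each against the 4 clauses (columns in the order p1, p2, p3):
  F F F  ✓ satisfies all
  F F T  ✗ fails (NOT p3 OR p2)
  F T F  ✗ fails (p3 OR NOT p2)
  F T T  ✓ satisfies all
  T F F  ✗ fails (p3 OR NOT p1)
  T F T  ✗ fails (NOT p3 OR NOT p1)
  T T F  ✗ fails (p3 OR NOT p1)
  T T T  ✗ fails (NOT p3 OR NOT p1)
2 of the 8 rows are models.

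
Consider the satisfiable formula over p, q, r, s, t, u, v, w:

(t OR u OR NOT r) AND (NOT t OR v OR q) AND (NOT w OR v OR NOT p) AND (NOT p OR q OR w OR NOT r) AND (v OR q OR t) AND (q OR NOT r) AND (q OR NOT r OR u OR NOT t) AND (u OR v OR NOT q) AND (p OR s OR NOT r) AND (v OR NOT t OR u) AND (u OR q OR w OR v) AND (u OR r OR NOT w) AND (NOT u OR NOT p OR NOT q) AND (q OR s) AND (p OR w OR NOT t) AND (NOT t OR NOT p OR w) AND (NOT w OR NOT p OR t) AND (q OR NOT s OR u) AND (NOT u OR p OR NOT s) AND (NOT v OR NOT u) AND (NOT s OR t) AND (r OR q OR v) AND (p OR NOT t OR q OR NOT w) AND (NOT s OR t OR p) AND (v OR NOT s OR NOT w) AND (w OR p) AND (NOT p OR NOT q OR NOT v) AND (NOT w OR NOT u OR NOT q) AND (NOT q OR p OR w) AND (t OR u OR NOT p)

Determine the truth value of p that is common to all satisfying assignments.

Suppose p = true.
Suppose w = false.
From the singleton clause (NOT t), t = false.
From the singleton clause (NOT s), s = false.
From the singleton clause (q), q = true.
From the singleton clause (NOT u), u = false.
That conflicts with the unit clause (u).
So w must be the other value — set w = true.
From the singleton clause (v), v = true.
From the singleton clause (t), t = true.
From the singleton clause (NOT u), u = false.
From the singleton clause (r), r = true.
From the singleton clause (q), q = true.
That conflicts with the unit clause (NOT q).
Either choice for w ends in contradiction.
So every satisfying assignment has p = False.

False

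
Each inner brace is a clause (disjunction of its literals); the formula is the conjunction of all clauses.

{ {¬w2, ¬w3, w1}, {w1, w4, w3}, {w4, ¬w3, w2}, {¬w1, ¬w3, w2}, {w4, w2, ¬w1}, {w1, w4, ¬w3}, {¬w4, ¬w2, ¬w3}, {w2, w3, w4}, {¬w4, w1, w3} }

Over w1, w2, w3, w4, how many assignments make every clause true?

There are 2^4 = 16 truth assignments over (w1, w2, w3, w4).
Split on w1. With w1 = True, the clauses containing w1 are satisfied and ¬w1 drops from the rest; 4 of the 2^3 = 8 assignments to the other variables satisfy what remains.
With w1 = False, by the same count on the reduced clause set, 1 assignment works.
Total: 4 + 1 = 5.

5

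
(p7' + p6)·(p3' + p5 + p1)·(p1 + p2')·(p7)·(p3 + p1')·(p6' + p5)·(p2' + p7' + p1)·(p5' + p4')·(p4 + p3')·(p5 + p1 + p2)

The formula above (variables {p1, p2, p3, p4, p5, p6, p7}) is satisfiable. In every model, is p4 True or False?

Suppose p4 = 1.
Unit clause (p7) forces p7 = 1.
Unit clause (p6) forces p6 = 1.
Unit clause (p5) forces p5 = 1.
But (p5') is also a unit clause — contradiction.
So every satisfying assignment has p4 = False.

False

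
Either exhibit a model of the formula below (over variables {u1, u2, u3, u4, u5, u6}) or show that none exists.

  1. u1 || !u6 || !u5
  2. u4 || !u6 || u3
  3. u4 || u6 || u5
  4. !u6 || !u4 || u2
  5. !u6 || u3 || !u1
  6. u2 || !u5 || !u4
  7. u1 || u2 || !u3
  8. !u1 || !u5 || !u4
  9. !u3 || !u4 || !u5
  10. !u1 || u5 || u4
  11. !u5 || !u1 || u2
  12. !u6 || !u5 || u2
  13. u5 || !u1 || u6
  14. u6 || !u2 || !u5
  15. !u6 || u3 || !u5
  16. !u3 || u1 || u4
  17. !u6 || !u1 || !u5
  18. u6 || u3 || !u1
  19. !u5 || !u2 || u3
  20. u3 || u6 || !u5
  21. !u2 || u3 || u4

u1: false,  u2: false,  u3: false,  u4: true,  u5: false,  u6: false

Try u1 = false.
Try u6 = false.
Try u4 = true.
Try u2 = false.
Unit clause (!u5) forces u5 = false.
Unit clause (!u3) forces u3 = false.
This assignment satisfies each clause.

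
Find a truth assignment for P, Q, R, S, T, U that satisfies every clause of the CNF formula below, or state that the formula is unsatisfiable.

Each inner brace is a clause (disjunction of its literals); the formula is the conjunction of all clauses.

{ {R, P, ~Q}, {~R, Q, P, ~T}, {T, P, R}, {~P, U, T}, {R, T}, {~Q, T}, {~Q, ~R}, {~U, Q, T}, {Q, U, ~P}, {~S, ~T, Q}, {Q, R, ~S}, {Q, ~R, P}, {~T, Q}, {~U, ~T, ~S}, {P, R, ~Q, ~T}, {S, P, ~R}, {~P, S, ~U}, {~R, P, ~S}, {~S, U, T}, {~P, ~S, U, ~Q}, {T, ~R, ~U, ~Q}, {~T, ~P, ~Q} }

Case R = 1:
Unit clause (~Q) forces Q = 0.
Unit clause (P) forces P = 1.
Unit clause (U) forces U = 1.
Unit clause (T) forces T = 1.
That conflicts with the unit clause (~T).
That branch fails; take R = 0 instead.
Unit clause (T) forces T = 1.
Unit clause (Q) forces Q = 1.
Unit clause (P) forces P = 1.
That conflicts with the unit clause (~P).
Neither R = 1 nor R = 0 works.

UNSATISFIABLE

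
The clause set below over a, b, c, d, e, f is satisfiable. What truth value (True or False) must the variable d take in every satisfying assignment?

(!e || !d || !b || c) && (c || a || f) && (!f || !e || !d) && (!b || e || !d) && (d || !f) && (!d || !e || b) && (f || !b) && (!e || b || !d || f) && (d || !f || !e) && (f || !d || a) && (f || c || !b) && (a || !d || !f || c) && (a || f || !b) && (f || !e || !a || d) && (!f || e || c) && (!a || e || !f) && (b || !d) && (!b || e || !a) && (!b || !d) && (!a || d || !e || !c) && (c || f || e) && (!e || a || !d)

Suppose d = true.
From the singleton clause (b), b = true.
Now (!b) is unsatisfied and unit — conflict.
So every satisfying assignment has d = False.

False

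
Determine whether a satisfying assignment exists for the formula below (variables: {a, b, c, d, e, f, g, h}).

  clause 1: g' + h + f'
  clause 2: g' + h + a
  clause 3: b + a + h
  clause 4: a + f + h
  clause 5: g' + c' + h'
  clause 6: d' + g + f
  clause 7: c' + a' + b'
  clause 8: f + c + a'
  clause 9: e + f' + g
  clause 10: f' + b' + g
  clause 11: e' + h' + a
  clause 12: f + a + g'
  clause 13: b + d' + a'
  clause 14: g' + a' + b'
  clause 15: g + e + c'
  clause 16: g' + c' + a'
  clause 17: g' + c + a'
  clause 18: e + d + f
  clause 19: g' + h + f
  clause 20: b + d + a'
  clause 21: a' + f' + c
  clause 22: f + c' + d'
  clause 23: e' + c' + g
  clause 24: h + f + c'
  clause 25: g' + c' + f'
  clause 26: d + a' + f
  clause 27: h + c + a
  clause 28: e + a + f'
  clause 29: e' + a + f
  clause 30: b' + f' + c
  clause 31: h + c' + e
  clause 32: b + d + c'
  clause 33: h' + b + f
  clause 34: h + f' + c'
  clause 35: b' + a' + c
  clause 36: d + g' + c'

Unsatisfiable

Case g = 0:
Case d = 0:
Case e = 1:
Unit clause (c') forces c = 0.
Case f = 1:
Unit clause (b') forces b = 0.
Unit clause (a') forces a = 0.
Unit clause (h) forces h = 1.
Now (h') is unsatisfied and unit — conflict.
That branch fails; take f = 0 instead.
Unit clause (a') forces a = 0.
Now (a) is unsatisfied and unit — conflict.
Both values of f lead to a conflict.
That branch fails; take e = 0 instead.
Unit clause (f') forces f = 0.
Now (f) is unsatisfied and unit — conflict.
Both values of e lead to a conflict.
That branch fails; take d = 1 instead.
Unit clause (f) forces f = 1.
Unit clause (e) forces e = 1.
Unit clause (b') forces b = 0.
Unit clause (a') forces a = 0.
Unit clause (h) forces h = 1.
Now (h') is unsatisfied and unit — conflict.
Both values of d lead to a conflict.
That branch fails; take g = 1 instead.
Case h = 1:
Unit clause (c') forces c = 0.
Unit clause (a') forces a = 0.
Unit clause (e') forces e = 0.
Unit clause (f) forces f = 1.
Now (f') is unsatisfied and unit — conflict.
That branch fails; take h = 0 instead.
Unit clause (f') forces f = 0.
Now (f) is unsatisfied and unit — conflict.
Both values of h lead to a conflict.
Both values of g lead to a conflict.
No assignment satisfies every clause.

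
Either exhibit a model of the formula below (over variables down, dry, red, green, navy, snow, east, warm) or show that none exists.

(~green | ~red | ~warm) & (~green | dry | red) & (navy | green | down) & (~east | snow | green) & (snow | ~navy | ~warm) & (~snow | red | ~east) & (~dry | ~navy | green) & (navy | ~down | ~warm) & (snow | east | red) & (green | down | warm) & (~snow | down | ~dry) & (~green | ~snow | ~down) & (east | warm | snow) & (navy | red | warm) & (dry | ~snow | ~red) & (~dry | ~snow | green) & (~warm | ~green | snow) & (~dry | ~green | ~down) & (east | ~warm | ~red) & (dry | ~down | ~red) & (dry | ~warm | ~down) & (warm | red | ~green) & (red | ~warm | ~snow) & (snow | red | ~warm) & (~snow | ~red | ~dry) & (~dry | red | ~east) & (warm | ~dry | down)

down=0, dry=0, red=1, green=1, navy=1, snow=0, east=1, warm=0

Branch on green: set green = 1.
Branch on red: set red = 1.
(~warm) alone gives warm = 0.
Branch on snow: set snow = 0.
(east) alone gives east = 1.
Branch on dry: set dry = 0.
(~down) alone gives down = 0.
All clauses hold; navy can take either value.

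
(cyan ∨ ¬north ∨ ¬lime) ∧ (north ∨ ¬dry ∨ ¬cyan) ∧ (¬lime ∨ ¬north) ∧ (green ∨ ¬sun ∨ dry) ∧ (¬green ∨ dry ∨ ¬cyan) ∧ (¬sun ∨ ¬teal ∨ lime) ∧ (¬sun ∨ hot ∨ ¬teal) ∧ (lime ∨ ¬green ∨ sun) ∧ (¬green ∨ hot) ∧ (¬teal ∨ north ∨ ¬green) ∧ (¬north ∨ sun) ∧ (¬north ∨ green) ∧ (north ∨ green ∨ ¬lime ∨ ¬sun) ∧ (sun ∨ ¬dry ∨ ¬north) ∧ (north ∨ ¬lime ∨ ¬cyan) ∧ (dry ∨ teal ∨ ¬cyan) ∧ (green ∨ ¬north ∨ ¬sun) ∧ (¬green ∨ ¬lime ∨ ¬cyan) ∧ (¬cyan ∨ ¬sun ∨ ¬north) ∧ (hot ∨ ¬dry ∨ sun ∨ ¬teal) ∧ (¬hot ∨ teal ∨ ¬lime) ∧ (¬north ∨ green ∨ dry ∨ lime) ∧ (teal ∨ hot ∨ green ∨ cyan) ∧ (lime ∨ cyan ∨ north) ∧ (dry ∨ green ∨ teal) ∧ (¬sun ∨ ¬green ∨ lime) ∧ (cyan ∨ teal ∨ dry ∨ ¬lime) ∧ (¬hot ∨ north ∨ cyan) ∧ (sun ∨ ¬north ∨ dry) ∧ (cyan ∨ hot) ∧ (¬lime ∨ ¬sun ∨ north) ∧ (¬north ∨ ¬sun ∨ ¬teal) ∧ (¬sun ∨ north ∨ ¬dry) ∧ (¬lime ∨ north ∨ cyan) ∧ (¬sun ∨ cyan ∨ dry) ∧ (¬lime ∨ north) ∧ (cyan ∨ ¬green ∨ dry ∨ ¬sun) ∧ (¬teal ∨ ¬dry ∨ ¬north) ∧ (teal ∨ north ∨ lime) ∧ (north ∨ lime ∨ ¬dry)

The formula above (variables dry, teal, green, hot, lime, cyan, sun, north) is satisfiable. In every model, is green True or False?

Suppose green = True.
From the singleton clause (hot), hot = True.
Suppose lime = False.
From the singleton clause (sun), sun = True.
But (¬sun) is also a unit clause — contradiction.
Undo lime and try lime = True.
From the singleton clause (¬north), north = False.
But (north) is also a unit clause — contradiction.
Neither lime = True nor lime = False works.
So every satisfying assignment has green = False.

False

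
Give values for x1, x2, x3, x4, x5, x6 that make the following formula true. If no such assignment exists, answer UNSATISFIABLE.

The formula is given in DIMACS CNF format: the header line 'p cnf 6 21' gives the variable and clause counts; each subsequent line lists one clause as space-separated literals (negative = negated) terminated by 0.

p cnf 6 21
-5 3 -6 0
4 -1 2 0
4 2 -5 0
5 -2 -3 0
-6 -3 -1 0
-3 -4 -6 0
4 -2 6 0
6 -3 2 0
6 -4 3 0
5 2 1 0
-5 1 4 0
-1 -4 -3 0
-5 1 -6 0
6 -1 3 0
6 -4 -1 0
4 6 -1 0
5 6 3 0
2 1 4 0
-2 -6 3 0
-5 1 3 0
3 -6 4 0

Try x5 = True.
Try x3 = True.
Try x4 = True.
Unit clause (¬x6) forces x6 = False.
Unit clause (x2) forces x2 = True.
Unit clause (¬x1) forces x1 = False.
All clauses are satisfied.

x1=False, x2=True, x3=True, x4=True, x5=True, x6=False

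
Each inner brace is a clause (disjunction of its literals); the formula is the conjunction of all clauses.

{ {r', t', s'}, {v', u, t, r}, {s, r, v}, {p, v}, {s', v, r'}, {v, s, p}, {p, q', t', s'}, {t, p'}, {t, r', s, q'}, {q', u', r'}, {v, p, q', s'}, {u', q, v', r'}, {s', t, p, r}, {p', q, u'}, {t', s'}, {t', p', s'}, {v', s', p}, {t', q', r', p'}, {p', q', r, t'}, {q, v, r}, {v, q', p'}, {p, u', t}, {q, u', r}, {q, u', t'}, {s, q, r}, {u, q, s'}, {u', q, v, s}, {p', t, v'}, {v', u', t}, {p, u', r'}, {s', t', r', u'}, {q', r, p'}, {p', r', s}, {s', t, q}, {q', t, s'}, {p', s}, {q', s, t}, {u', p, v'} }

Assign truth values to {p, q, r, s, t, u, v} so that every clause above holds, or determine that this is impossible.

Case p = 0:
(v) alone gives v = 1.
(s') alone gives s = 0.
(u') alone gives u = 0.
Case t = 1:
Case q = 0:
(r) alone gives r = 1.
Every clause now holds.

p: 0; q: 0; r: 1; s: 0; t: 1; u: 0; v: 1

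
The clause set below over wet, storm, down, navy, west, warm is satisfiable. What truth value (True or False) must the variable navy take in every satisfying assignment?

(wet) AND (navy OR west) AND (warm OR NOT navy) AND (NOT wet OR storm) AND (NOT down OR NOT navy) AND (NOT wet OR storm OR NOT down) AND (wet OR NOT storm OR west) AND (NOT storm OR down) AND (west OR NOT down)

False

Suppose navy = true.
The clause (wet) is unit, so wet = true.
The clause (warm) is unit, so warm = true.
The clause (storm) is unit, so storm = true.
The clause (NOT down) is unit, so down = false.
But (down) is also a unit clause — contradiction.
So every satisfying assignment has navy = False.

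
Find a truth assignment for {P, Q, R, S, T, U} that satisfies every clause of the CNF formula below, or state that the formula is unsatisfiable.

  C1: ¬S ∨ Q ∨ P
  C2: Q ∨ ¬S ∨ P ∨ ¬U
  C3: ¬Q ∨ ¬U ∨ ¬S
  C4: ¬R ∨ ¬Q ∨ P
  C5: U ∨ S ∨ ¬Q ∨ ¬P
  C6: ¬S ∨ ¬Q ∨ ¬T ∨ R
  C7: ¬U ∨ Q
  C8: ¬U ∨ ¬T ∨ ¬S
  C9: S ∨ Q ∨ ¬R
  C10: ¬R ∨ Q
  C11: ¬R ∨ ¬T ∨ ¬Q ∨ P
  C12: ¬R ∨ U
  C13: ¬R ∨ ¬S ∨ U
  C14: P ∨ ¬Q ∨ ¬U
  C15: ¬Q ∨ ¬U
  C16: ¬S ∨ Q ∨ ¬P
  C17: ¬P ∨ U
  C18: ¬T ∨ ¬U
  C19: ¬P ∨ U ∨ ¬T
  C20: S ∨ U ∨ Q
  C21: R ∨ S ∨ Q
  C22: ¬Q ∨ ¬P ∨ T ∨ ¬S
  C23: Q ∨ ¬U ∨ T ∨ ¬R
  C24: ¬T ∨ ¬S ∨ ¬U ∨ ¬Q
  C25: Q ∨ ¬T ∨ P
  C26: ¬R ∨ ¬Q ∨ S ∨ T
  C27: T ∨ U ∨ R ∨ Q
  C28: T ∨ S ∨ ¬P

P=False; Q=True; R=False; S=False; T=True; U=False

Case U = False:
(¬R) alone gives R = False.
(¬P) alone gives P = False.
Case S = False:
(Q) alone gives Q = True.
Every clause is now satisfied; T is unconstrained.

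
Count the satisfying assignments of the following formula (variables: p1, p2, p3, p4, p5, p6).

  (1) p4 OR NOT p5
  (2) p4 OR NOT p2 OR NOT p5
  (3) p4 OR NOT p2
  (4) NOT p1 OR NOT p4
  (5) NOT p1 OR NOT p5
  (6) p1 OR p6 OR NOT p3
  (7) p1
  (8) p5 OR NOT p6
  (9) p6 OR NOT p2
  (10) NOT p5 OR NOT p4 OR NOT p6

There are 2^6 = 64 truth assignments over (p1, p2, p3, p4, p5, p6).
Split on p2. With p2 = true, the clauses containing p2 are satisfied and NOT p2 drops from the rest; 0 of the 2^5 = 32 assignments to the other variables satisfy what remains.
With p2 = false, by the same count on the reduced clause set, 2 assignments work.
Total: 0 + 2 = 2.

2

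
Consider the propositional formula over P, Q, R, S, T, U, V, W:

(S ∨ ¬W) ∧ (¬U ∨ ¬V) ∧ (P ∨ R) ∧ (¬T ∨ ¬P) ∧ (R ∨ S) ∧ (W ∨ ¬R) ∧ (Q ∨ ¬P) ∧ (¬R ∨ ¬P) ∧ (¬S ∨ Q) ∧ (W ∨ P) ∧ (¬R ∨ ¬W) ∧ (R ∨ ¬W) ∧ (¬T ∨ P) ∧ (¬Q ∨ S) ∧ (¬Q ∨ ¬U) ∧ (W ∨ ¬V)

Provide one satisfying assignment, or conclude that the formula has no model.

P: True, Q: True, R: False, S: True, T: False, U: False, V: False, W: False

Case S = True:
Unit clause (Q) forces Q = True.
Unit clause (¬U) forces U = False.
Case P = True:
Unit clause (¬T) forces T = False.
Unit clause (¬R) forces R = False.
Unit clause (¬W) forces W = False.
Unit clause (¬V) forces V = False.
All clauses are satisfied.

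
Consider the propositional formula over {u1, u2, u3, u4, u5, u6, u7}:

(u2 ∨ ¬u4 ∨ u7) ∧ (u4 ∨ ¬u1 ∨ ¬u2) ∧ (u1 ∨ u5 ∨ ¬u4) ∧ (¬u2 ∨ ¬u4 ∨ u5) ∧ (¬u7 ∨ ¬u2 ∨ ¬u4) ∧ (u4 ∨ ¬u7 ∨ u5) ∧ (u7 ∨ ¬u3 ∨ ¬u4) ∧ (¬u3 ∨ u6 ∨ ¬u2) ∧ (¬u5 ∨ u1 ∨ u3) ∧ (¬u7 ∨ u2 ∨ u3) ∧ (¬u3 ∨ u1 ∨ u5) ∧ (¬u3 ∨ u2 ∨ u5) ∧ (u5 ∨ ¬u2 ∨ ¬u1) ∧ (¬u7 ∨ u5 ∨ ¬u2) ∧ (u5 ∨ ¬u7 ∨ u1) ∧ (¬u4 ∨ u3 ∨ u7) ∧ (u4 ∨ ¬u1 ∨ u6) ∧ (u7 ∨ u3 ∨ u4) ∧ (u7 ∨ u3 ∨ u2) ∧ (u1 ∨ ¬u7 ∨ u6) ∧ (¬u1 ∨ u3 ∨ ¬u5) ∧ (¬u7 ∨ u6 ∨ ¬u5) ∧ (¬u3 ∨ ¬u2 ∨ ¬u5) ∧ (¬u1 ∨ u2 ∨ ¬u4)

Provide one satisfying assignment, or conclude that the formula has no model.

Try u2 = False.
Try u4 = False.
Try u7 = False.
From the singleton clause (u3), u3 = True.
From the singleton clause (u5), u5 = True.
Try u1 = False.
No clause remains; u6 is free.

u1: False; u2: False; u3: True; u4: False; u5: True; u6: False; u7: False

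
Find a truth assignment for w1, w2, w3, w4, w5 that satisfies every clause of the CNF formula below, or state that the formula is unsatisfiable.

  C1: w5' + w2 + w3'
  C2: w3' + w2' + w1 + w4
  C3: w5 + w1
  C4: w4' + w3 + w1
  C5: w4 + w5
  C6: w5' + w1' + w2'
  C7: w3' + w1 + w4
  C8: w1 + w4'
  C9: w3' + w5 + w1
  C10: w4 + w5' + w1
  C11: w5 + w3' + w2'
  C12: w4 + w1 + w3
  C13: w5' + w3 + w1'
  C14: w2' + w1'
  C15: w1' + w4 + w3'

w1 ↦ 1; w2 ↦ 0; w3 ↦ 0; w4 ↦ 1; w5 ↦ 0

Try w5 = 0.
(w1) alone gives w1 = 1.
(w4) alone gives w4 = 1.
(w2') alone gives w2 = 0.
Every clause is now satisfied; w3 is unconstrained.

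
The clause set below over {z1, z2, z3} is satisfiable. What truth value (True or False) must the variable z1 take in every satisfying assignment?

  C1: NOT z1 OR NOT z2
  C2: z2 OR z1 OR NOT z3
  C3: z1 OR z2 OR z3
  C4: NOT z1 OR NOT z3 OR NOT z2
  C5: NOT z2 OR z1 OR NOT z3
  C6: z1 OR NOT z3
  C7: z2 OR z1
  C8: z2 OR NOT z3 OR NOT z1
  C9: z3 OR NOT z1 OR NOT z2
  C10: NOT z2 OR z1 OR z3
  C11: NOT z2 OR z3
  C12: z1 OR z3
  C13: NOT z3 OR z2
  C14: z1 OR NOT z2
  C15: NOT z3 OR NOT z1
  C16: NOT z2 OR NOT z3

True

Suppose z1 = false.
(NOT z3) alone gives z3 = false.
Now (z3) is unsatisfied and unit — conflict.
So every satisfying assignment has z1 = True.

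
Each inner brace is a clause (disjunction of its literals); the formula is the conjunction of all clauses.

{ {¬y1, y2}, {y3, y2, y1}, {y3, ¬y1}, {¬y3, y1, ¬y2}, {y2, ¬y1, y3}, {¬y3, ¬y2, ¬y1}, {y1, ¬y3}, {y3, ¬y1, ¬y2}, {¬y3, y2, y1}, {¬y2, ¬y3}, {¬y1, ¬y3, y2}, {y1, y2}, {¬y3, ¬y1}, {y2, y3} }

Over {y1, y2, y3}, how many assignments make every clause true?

There are 2^3 = 8 truth assignments over (y1, y2, y3).
Check each against the 14 clauses (columns in the order y1, y2, y3):
  F F F  ✗ fails (y3 ∨ y2 ∨ y1)
  F F T  ✗ fails (y1 ∨ ¬y3)
  F T F  ✓ satisfies all
  F T T  ✗ fails (¬y3 ∨ y1 ∨ ¬y2)
  T F F  ✗ fails (¬y1 ∨ y2)
  T F T  ✗ fails (¬y1 ∨ y2)
  T T F  ✗ fails (y3 ∨ ¬y1)
  T T T  ✗ fails (¬y3 ∨ ¬y2 ∨ ¬y1)
1 of the 8 rows is a model.

1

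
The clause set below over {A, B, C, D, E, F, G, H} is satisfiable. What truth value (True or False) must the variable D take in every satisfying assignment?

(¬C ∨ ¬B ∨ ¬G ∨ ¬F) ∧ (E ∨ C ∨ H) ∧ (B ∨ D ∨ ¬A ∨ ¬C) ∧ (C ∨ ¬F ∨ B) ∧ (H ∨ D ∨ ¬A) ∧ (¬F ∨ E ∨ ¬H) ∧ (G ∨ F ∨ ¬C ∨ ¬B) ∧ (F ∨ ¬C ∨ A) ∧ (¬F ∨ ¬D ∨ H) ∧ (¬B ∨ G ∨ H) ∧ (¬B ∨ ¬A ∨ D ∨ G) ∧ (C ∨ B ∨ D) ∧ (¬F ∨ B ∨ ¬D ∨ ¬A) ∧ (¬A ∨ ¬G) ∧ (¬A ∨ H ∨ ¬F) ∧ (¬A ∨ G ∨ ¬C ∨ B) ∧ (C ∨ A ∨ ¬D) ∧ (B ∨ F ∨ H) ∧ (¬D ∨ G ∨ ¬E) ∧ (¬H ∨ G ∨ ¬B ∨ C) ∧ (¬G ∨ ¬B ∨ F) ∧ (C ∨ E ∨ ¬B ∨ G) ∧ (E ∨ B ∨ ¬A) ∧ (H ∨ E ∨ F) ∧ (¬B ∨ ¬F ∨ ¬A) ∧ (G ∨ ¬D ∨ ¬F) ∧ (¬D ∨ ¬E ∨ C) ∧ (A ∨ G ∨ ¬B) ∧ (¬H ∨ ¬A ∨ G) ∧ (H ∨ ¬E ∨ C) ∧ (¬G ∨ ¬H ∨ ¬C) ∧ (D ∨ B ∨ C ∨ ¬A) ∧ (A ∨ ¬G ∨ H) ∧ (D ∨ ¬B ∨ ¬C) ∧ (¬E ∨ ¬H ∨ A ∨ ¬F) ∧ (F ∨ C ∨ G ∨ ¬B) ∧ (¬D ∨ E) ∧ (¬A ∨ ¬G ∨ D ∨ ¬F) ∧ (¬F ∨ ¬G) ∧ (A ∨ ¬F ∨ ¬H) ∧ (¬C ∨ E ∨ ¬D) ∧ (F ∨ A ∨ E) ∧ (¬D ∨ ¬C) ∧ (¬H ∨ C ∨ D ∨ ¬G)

Suppose D = True.
From the singleton clause (E), E = True.
From the singleton clause (G), G = True.
From the singleton clause (¬A), A = False.
From the singleton clause (C), C = True.
But (¬C) is also a unit clause — contradiction.
So every satisfying assignment has D = False.

False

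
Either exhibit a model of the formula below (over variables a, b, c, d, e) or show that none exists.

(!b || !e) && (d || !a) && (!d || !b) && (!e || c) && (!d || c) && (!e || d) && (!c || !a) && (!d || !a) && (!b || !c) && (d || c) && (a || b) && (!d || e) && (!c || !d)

UNSATISFIABLE

Try b = false.
(a) alone gives a = true.
(d) alone gives d = true.
Now (!d) is unsatisfied and unit — conflict.
That branch fails; take b = true instead.
(!e) alone gives e = false.
(!d) alone gives d = false.
(!a) alone gives a = false.
(!c) alone gives c = false.
Now (c) is unsatisfied and unit — conflict.
Either choice for b ends in contradiction.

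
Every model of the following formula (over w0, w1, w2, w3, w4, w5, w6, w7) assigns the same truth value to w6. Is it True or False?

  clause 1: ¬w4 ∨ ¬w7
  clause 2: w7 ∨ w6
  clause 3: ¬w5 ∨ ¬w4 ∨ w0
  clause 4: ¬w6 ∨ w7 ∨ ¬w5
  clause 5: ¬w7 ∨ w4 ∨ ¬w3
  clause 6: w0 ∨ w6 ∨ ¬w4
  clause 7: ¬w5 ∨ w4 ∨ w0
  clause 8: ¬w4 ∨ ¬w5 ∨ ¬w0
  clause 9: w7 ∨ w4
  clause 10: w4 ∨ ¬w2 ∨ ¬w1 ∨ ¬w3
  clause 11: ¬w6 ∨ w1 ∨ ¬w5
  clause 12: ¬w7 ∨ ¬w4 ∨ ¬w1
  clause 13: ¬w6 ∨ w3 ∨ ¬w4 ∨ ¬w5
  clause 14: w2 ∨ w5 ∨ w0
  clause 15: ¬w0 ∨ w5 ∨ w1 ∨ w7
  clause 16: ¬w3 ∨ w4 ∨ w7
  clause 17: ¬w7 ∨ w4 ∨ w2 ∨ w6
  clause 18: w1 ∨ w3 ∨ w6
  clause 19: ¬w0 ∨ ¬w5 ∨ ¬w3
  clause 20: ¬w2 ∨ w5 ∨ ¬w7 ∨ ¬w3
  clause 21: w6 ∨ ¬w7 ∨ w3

True

Suppose w6 = False.
From the singleton clause (w7), w7 = True.
From the singleton clause (¬w4), w4 = False.
From the singleton clause (¬w3), w3 = False.
But (w3) is also a unit clause — contradiction.
So every satisfying assignment has w6 = True.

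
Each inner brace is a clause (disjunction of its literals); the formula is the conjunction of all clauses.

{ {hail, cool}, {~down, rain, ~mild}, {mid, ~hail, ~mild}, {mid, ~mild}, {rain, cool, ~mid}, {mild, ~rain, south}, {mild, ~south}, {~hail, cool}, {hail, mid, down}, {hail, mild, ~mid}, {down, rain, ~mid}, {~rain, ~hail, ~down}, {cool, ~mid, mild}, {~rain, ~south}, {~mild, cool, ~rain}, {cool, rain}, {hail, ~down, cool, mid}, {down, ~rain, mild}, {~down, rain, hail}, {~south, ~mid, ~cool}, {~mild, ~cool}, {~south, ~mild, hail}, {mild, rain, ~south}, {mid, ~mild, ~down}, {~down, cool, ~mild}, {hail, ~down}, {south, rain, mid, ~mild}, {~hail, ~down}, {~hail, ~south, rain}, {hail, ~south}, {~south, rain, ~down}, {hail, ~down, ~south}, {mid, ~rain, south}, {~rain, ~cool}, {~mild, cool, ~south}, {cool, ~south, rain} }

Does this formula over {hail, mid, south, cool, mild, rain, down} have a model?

Satisfiable

Try hail = 1.
Unit clause (cool) forces cool = 1.
Unit clause (~mild) forces mild = 0.
Unit clause (~south) forces south = 0.
Unit clause (~rain) forces rain = 0.
Unit clause (~down) forces down = 0.
Unit clause (~mid) forces mid = 0.
All clauses are satisfied.
A satisfying assignment: hail=1, mid=0, south=0, cool=1, mild=0, rain=0, down=0.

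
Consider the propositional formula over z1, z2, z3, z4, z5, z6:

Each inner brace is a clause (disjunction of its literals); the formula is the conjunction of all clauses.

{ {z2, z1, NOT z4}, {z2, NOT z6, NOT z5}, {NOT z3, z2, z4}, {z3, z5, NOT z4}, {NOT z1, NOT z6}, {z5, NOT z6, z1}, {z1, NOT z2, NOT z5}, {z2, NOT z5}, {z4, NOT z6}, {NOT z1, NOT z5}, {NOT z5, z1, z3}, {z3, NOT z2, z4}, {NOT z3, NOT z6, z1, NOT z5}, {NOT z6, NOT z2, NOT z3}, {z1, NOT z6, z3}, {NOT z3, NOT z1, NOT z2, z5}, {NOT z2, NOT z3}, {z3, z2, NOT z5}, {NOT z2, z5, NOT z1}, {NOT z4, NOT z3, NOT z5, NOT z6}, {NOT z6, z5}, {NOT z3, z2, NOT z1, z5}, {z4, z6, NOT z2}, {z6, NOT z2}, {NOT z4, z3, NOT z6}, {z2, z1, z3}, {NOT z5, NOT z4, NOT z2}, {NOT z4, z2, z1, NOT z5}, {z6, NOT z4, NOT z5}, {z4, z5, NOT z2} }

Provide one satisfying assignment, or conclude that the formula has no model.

z1 ↦ true, z2 ↦ false, z3 ↦ false, z4 ↦ false, z5 ↦ false, z6 ↦ false

Case z1 = true:
The clause (NOT z6) is unit, so z6 = false.
The clause (NOT z5) is unit, so z5 = false.
The clause (NOT z2) is unit, so z2 = false.
The clause (NOT z3) is unit, so z3 = false.
The clause (NOT z4) is unit, so z4 = false.
This assignment satisfies each clause.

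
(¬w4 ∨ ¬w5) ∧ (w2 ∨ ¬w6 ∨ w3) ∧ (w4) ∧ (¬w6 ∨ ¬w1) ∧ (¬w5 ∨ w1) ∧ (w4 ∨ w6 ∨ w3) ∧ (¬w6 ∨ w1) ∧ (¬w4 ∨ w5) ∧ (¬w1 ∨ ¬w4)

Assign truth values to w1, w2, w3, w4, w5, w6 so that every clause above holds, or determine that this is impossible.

(w4) alone gives w4 = True.
(¬w5) alone gives w5 = False.
But (w5) is also a unit clause — contradiction.

UNSATISFIABLE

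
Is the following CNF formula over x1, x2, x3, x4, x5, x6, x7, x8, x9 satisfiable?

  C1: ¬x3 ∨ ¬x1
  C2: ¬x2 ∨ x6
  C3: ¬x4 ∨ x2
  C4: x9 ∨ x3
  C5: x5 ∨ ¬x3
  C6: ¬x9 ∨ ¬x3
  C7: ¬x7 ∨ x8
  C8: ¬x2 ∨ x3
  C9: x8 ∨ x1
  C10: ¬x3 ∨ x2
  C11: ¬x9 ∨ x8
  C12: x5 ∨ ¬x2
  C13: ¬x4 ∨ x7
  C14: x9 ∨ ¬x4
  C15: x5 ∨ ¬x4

Satisfiable

Try x3 = False.
(x9) alone gives x9 = True.
(¬x2) alone gives x2 = False.
(¬x4) alone gives x4 = False.
(x8) alone gives x8 = True.
Every clause is now satisfied; x1, x5, x6, x7 are unconstrained.
A satisfying assignment: x1 ↦ False,  x2 ↦ False,  x3 ↦ False,  x4 ↦ False,  x5 ↦ True,  x6 ↦ False,  x7 ↦ False,  x8 ↦ True,  x9 ↦ True.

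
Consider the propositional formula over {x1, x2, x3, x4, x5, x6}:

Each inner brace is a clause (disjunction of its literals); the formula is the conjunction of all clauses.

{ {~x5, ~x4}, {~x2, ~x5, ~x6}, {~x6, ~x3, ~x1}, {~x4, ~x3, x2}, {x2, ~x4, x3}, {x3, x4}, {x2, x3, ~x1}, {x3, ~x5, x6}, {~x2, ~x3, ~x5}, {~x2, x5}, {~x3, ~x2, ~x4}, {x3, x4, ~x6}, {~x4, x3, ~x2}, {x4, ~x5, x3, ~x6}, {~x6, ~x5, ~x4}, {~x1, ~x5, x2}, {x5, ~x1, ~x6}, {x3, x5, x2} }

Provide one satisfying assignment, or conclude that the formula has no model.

x1 ↦ 0, x2 ↦ 0, x3 ↦ 1, x4 ↦ 0, x5 ↦ 0, x6 ↦ 1

Branch on x5: set x5 = 0.
The clause (~x2) is unit, so x2 = 0.
The clause (x3) is unit, so x3 = 1.
The clause (~x4) is unit, so x4 = 0.
Branch on x6: set x6 = 1.
The clause (~x1) is unit, so x1 = 0.
Every clause now holds.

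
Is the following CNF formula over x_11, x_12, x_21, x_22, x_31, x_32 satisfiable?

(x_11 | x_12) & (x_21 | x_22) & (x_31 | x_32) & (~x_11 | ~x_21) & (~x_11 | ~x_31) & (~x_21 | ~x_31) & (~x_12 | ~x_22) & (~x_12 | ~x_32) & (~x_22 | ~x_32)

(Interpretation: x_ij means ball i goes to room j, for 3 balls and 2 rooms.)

Try x_11 = 1.
Unit clause (~x_21) forces x_21 = 0.
Unit clause (x_22) forces x_22 = 1.
Unit clause (~x_31) forces x_31 = 0.
Unit clause (x_32) forces x_32 = 1.
But (~x_32) is also a unit clause — contradiction.
Undo x_11 and try x_11 = 0.
Unit clause (x_12) forces x_12 = 1.
Unit clause (~x_22) forces x_22 = 0.
Unit clause (x_21) forces x_21 = 1.
Unit clause (~x_31) forces x_31 = 0.
Unit clause (x_32) forces x_32 = 1.
But (~x_32) is also a unit clause — contradiction.
Both values of x_11 lead to a conflict.
No assignment satisfies every clause.

Unsatisfiable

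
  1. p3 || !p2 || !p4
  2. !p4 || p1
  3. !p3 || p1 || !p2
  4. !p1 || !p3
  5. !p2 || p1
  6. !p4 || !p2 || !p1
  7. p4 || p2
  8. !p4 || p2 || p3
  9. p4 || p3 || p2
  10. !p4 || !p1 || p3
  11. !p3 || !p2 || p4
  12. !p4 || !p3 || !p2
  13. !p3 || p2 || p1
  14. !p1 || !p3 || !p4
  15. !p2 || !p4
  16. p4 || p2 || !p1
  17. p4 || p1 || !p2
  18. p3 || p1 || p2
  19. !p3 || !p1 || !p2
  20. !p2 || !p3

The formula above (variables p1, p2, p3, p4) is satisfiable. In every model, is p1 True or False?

Suppose p1 = false.
From the singleton clause (!p4), p4 = false.
From the singleton clause (!p2), p2 = false.
Now (p2) is unsatisfied and unit — conflict.
So every satisfying assignment has p1 = True.

True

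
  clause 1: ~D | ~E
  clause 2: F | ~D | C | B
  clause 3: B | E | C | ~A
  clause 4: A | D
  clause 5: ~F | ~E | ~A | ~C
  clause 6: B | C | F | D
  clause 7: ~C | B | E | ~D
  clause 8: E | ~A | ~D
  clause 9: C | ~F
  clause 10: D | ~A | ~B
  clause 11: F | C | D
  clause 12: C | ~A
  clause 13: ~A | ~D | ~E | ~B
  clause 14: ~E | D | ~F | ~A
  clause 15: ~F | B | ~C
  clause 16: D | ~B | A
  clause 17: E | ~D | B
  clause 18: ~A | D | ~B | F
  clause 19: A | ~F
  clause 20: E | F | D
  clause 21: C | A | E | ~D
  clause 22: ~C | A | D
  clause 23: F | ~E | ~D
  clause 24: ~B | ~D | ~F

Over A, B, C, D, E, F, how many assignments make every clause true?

There are 2^6 = 64 truth assignments over (A, B, C, D, E, F).
Split on D. With D = 1, the clauses containing D are satisfied and ~D drops from the rest; 1 of the 2^5 = 32 assignments to the other variables satisfy what remains.
With D = 0, by the same count on the reduced clause set, 1 assignment works.
Total: 1 + 1 = 2.

2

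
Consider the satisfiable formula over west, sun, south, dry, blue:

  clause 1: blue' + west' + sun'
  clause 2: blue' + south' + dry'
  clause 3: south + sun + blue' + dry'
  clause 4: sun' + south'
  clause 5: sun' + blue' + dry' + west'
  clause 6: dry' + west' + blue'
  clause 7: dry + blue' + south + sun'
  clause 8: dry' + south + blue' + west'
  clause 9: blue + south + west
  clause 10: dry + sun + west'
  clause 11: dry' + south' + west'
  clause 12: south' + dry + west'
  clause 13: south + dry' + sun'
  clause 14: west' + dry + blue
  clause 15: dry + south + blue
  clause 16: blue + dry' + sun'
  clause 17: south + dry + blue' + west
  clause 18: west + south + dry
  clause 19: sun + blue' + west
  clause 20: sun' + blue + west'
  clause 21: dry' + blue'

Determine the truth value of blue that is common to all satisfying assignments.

Suppose blue = 1.
From the singleton clause (dry'), dry = 0.
Suppose west = 0.
From the singleton clause (south), south = 1.
From the singleton clause (sun'), sun = 0.
That conflicts with the unit clause (sun).
That branch fails; take west = 1 instead.
From the singleton clause (sun'), sun = 0.
That conflicts with the unit clause (sun).
Both values of west lead to a conflict.
So every satisfying assignment has blue = False.

False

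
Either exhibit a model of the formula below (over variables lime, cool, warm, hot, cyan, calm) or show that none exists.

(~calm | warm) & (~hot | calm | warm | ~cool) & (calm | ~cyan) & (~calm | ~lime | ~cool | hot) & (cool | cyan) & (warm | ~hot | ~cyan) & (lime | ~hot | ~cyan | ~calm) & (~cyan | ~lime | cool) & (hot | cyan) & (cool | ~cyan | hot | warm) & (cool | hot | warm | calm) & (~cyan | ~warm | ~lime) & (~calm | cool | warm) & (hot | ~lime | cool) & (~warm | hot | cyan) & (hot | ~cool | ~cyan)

Try calm = 1.
The clause (warm) is unit, so warm = 1.
Try cool = 0.
The clause (cyan) is unit, so cyan = 1.
The clause (~lime) is unit, so lime = 0.
The clause (~hot) is unit, so hot = 0.
All clauses are satisfied.

lime: 0,  cool: 0,  warm: 1,  hot: 0,  cyan: 1,  calm: 1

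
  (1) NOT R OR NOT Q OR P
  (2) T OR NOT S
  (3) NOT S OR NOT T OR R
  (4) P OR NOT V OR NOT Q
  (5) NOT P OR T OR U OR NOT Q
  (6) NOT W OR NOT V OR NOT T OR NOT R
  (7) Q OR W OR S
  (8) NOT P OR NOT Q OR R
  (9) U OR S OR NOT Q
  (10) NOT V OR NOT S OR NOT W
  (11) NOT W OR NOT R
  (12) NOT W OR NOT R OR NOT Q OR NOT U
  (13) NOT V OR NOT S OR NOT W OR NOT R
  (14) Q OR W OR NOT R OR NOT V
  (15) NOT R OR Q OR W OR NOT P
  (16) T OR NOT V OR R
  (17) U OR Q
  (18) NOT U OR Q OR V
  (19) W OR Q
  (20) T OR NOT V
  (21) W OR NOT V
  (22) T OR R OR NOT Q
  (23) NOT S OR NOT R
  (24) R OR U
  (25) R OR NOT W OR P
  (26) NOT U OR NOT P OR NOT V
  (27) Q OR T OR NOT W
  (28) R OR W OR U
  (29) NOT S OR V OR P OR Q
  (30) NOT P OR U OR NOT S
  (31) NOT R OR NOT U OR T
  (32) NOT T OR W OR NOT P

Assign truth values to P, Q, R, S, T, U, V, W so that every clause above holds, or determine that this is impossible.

P: false; Q: true; R: false; S: false; T: true; U: true; V: false; W: false

Branch on T: set T = true.
Branch on S: set S = false.
Branch on Q: set Q = true.
Unit clause (U) forces U = true.
Branch on R: set R = false.
Unit clause (NOT P) forces P = false.
Unit clause (NOT V) forces V = false.
Unit clause (NOT W) forces W = false.
This assignment satisfies each clause.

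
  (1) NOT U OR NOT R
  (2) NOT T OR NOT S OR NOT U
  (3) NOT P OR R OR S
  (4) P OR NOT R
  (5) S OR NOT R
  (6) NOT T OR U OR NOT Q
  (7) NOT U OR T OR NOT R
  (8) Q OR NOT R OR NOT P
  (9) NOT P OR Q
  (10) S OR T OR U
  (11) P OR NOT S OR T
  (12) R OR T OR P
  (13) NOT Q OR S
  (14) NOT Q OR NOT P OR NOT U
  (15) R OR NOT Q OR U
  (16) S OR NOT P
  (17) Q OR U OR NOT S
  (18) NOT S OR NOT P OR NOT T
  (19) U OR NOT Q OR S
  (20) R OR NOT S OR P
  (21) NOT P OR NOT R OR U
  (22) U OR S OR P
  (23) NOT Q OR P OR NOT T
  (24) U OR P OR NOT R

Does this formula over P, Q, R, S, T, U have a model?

Yes

Branch on U: set U = true.
(NOT R) alone gives R = false.
Branch on T: set T = true.
(NOT S) alone gives S = false.
(NOT P) alone gives P = false.
(NOT Q) alone gives Q = false.
All clauses are satisfied.
A satisfying assignment: P=false,  Q=false,  R=false,  S=false,  T=true,  U=true.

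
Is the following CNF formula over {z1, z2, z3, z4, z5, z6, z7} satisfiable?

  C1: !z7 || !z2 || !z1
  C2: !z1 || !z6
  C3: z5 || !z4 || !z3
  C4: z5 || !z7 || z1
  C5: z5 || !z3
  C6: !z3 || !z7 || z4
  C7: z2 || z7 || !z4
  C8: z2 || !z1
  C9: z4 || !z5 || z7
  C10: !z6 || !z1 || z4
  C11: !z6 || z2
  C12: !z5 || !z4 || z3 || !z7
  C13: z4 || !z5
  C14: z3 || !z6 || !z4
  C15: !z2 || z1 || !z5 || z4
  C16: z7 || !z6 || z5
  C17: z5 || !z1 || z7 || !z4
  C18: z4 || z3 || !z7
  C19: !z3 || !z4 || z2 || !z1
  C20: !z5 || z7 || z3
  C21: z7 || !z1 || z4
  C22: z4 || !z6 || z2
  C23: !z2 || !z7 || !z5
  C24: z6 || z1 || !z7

Yes, satisfiable

Case z1 = false:
Case z5 = false:
(!z7) alone gives z7 = false.
(!z3) alone gives z3 = false.
(!z6) alone gives z6 = false.
Case z2 = true:
No clause remains; z4 is free.
A satisfying assignment: z1=false; z2=true; z3=false; z4=true; z5=false; z6=false; z7=false.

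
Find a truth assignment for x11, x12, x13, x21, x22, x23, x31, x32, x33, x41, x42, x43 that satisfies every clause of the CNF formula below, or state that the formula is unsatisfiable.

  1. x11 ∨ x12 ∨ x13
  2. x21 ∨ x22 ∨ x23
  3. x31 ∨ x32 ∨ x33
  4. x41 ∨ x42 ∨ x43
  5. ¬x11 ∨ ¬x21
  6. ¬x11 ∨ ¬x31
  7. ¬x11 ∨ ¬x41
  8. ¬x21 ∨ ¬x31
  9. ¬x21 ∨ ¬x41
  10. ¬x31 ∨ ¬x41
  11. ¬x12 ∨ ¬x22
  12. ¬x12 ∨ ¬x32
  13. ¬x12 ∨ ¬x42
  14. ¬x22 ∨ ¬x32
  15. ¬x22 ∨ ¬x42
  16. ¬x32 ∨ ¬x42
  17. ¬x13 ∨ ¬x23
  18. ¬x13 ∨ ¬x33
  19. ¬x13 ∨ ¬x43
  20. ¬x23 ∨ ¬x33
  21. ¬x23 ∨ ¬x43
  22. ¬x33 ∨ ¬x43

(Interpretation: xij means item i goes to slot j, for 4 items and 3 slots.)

UNSATISFIABLE

Case x11 = False:
Case x12 = True:
The clause (¬x22) is unit, so x22 = False.
The clause (¬x32) is unit, so x32 = False.
The clause (¬x42) is unit, so x42 = False.
Case x21 = True:
The clause (¬x31) is unit, so x31 = False.
The clause (x33) is unit, so x33 = True.
The clause (¬x41) is unit, so x41 = False.
The clause (x43) is unit, so x43 = True.
But (¬x43) is also a unit clause — contradiction.
Undo x21 and try x21 = False.
The clause (x23) is unit, so x23 = True.
The clause (¬x13) is unit, so x13 = False.
The clause (¬x33) is unit, so x33 = False.
The clause (x31) is unit, so x31 = True.
The clause (¬x41) is unit, so x41 = False.
The clause (x43) is unit, so x43 = True.
But (¬x43) is also a unit clause — contradiction.
Neither x21 = True nor x21 = False works.
Undo x12 and try x12 = False.
The clause (x13) is unit, so x13 = True.
The clause (¬x23) is unit, so x23 = False.
The clause (¬x33) is unit, so x33 = False.
The clause (¬x43) is unit, so x43 = False.
Case x21 = True:
The clause (¬x31) is unit, so x31 = False.
The clause (x32) is unit, so x32 = True.
The clause (¬x41) is unit, so x41 = False.
The clause (x42) is unit, so x42 = True.
But (¬x42) is also a unit clause — contradiction.
Undo x21 and try x21 = False.
The clause (x22) is unit, so x22 = True.
The clause (¬x32) is unit, so x32 = False.
The clause (x31) is unit, so x31 = True.
The clause (¬x41) is unit, so x41 = False.
The clause (x42) is unit, so x42 = True.
But (¬x42) is also a unit clause — contradiction.
Neither x21 = True nor x21 = False works.
Neither x12 = True nor x12 = False works.
Undo x11 and try x11 = True.
The clause (¬x21) is unit, so x21 = False.
The clause (¬x31) is unit, so x31 = False.
The clause (¬x41) is unit, so x41 = False.
Case x22 = True:
The clause (¬x12) is unit, so x12 = False.
The clause (¬x32) is unit, so x32 = False.
The clause (x33) is unit, so x33 = True.
The clause (¬x42) is unit, so x42 = False.
The clause (x43) is unit, so x43 = True.
But (¬x43) is also a unit clause — contradiction.
Undo x22 and try x22 = False.
The clause (x23) is unit, so x23 = True.
The clause (¬x13) is unit, so x13 = False.
The clause (¬x33) is unit, so x33 = False.
The clause (x32) is unit, so x32 = True.
The clause (¬x12) is unit, so x12 = False.
The clause (¬x42) is unit, so x42 = False.
The clause (x43) is unit, so x43 = True.
But (¬x43) is also a unit clause — contradiction.
Neither x22 = True nor x22 = False works.
Neither x11 = True nor x11 = False works.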